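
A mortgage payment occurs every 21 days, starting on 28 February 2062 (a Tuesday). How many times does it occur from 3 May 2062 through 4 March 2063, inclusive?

Occurrences land 21·i days after 28 February 2062 for i = 0, 1, 2, …
3 May 2062 is 64 days after the start; 64 ÷ 21 = 3 remainder 1; since the remainder is 1, round up to i = 4. First occurrence in the window: #5 on 23 May 2062 (4×21 = 84 days in).
4 March 2063 is 369 days after the start; 369 ÷ 21 = 17 remainder 12. Last occurrence in the window: #18 on 20 February 2063.
Occurrences #5 through #18: 14 in total.

14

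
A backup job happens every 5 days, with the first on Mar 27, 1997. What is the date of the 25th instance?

Jul 25, 1997

The 25th occurrence is 24 intervals after the first: 24 × 5 = 120 days after Mar 27, 1997.
Mar has 31 days — 4 days to the end of Mar leaves 116.
Apr has 30 days (86 left).
May has 31 days (55 left).
Jun has 30 days (25 left).
25 days into Jul → Jul 25, 1997.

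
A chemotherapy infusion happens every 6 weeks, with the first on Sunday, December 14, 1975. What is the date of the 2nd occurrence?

The 2nd occurrence is 1 interval after the first: 1 × 42 = 42 days after December 14, 1975.
December has 31 days — 17 days to the end of December leaves 25.
25 days into January → January 25, 1976.

January 25, 1976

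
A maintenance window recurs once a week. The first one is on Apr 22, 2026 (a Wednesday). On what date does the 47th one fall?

The 47th occurrence is 46 intervals after the first: 46 × 7 = 322 days after Apr 22, 2026.
Apr has 30 days — 8 days to the end of Apr leaves 314.
May has 31 days (283 left).
Jun has 30 days (253 left).
Jul has 31 days (222 left).
Aug has 31 days (191 left).
Sep has 30 days (161 left).
Oct has 31 days (130 left).
Nov has 30 days (100 left).
Dec has 31 days (69 left).
Jan has 31 days (38 left).
Feb has 28 days (10 left).
10 days into Mar → Mar 10, 2027.

Mar 10, 2027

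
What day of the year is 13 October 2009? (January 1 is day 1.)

Days in months before October: 31 + 28 + 31 + 30 + 31 + 30 + 31 + 31 + 30 = 273.
Plus 13 days into October → day 286.

286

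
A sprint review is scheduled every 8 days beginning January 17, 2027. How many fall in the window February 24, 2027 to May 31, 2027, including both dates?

12

Occurrences land 8·i days after January 17, 2027 for i = 0, 1, 2, …
February 24, 2027 is 38 days after the start; 38 ÷ 8 = 4 remainder 6; since the remainder is 6, round up to i = 5. First occurrence in the window: #6 on February 26, 2027 (5×8 = 40 days in).
May 31, 2027 is 134 days after the start; 134 ÷ 8 = 16 remainder 6. Last occurrence in the window: #17 on May 25, 2027.
Occurrences #6 through #17: 12 in total.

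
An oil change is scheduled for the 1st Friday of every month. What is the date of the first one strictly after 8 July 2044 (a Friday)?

July 2044 starts on a Friday, so its 1st Friday is 1 July 2044.
That is not after 8 July 2044, so look at August 2044.
August 2044 starts on a Monday, so its 1st Friday is 5 August 2044 (4 days in).

5 August 2044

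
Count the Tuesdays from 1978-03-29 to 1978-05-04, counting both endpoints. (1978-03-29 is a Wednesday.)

5

1978-03-29 is a Wednesday; the first Tuesday on or after it is 1978-04-04 (6 days later).
From 1978-04-04 to 1978-05-04: 26 + 4 = 30 days (rest of April, May).
30 ÷ 7 = 4 full weeks with remainder 2, so 4 more Tuesdays after the first → 5.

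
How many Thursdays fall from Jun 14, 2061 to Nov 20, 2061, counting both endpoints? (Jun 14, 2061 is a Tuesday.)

23

Jun 14, 2061 is a Tuesday; the first Thursday on or after it is Jun 16, 2061 (2 days later).
From Jun 16, 2061 to Nov 20, 2061: 14 + 31 + 31 + 30 + 31 + 20 = 157 days (rest of Jun, Jul, Aug, Sep, Oct, Nov).
157 ÷ 7 = 22 full weeks with remainder 3, so 22 more Thursdays after the first → 23.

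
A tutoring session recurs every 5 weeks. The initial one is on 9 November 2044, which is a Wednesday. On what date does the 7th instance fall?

The 7th occurrence is 6 intervals after the first: 6 × 35 = 210 days after 9 November 2044.
November has 30 days — 21 days to the end of November leaves 189.
December has 31 days (158 left).
January has 31 days (127 left).
February has 28 days (99 left).
March has 31 days (68 left).
April has 30 days (38 left).
May has 31 days (7 left).
7 days into June → 7 June 2045.

7 June 2045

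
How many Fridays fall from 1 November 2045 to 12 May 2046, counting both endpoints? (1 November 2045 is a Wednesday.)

28

1 November 2045 is a Wednesday; the first Friday on or after it is 3 November 2045 (2 days later).
From 3 November 2045 to 12 May 2046: 27 + 31 + 31 + 28 + 31 + 30 + 12 = 190 days (rest of November, December, January, February, March, April, May).
190 ÷ 7 = 27 full weeks with remainder 1, so 27 more Fridays after the first → 28.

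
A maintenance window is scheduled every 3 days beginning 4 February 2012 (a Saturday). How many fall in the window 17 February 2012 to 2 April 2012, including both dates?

15

Occurrences land 3·i days after 4 February 2012 for i = 0, 1, 2, …
17 February 2012 is 13 days after the start; 13 ÷ 3 = 4 remainder 1; since the remainder is 1, round up to i = 5. First occurrence in the window: #6 on 19 February 2012 (5×3 = 15 days in).
2 April 2012 is 58 days after the start; 58 ÷ 3 = 19 remainder 1. Last occurrence in the window: #20 on 1 April 2012.
Occurrences #6 through #20: 15 in total.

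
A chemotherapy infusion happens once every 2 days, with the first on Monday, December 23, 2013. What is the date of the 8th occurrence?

The 8th occurrence is 7 intervals after the first: 7 × 2 = 14 days after December 23, 2013.
December has 31 days — 8 days to the end of December leaves 6.
6 days into January → January 6, 2014.

January 6, 2014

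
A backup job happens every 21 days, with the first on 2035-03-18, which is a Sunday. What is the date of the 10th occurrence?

2035-09-23

The 10th occurrence is 9 intervals after the first: 9 × 21 = 189 days after 2035-03-18.
March has 31 days — 13 days to the end of March leaves 176.
April has 30 days (146 left).
May has 31 days (115 left).
June has 30 days (85 left).
July has 31 days (54 left).
August has 31 days (23 left).
23 days into September → 2035-09-23.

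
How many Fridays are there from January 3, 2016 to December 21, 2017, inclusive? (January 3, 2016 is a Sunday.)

January 3, 2016 is a Sunday; the first Friday on or after it is January 8, 2016 (5 days later).
From January 8, 2016 to December 21, 2017: 358 + 355 = 713 days (rest of 2016, to December 21, 2017 in 2017).
713 ÷ 7 = 101 full weeks with remainder 6, so 101 more Fridays after the first → 102.

102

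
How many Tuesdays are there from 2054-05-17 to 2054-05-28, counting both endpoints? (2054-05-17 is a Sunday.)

2

2054-05-17 is a Sunday; the first Tuesday on or after it is 2054-05-19 (2 days later).
From 2054-05-19 to 2054-05-28 is 28 − 19 = 9 days.
9 ÷ 7 = 1 full weeks with remainder 2, so 1 more Tuesdays after the first → 2.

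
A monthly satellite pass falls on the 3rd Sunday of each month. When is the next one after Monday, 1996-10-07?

October 1996 starts on a Tuesday; its first Sunday is the 6th, so the 3rd Sunday is the 20th — 1996-10-20.
1996-10-20 is after 1996-10-07, so that is the next one.

1996-10-20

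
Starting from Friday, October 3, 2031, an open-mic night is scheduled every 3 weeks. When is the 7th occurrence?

February 6, 2032

The 7th occurrence is 6 intervals after the first: 6 × 21 = 126 days after October 3, 2031.
October has 31 days — 28 days to the end of October leaves 98.
November has 30 days (68 left).
December has 31 days (37 left).
January has 31 days (6 left).
6 days into February → February 6, 2032.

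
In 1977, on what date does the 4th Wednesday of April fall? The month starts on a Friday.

April 1977 begins on a Friday, so the first Wednesday is April 6 (5 days later).
The 4th Wednesday is 3 weeks later: 6 + 21 = 27.

27 April 1977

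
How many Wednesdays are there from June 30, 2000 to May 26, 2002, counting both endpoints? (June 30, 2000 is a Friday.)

June 30, 2000 is a Friday; the first Wednesday on or after it is July 5, 2000 (5 days later).
From July 5, 2000 to May 26, 2002: 179 + 365 + 146 = 690 days (rest of 2000, 2001, to May 26, 2002 in 2002).
690 ÷ 7 = 98 full weeks with remainder 4, so 98 more Wednesdays after the first → 99.

99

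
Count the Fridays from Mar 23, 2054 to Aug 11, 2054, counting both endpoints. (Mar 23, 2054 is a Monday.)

Mar 23, 2054 is a Monday; the first Friday on or after it is Mar 27, 2054 (4 days later).
From Mar 27, 2054 to Aug 11, 2054: 4 + 30 + 31 + 30 + 31 + 11 = 137 days (rest of Mar, Apr, May, Jun, Jul, Aug).
137 ÷ 7 = 19 full weeks with remainder 4, so 19 more Fridays after the first → 20.

20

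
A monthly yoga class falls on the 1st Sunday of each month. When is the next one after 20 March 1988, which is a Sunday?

3 April 1988

March 1988 starts on a Tuesday, so its 1st Sunday is 6 March 1988 (5 days in).
That is not after 20 March 1988, so look at April 1988.
April 1988 starts on a Friday, so its 1st Sunday is 3 April 1988 (2 days in).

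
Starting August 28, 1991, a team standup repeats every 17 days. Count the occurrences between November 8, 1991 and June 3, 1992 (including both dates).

Occurrences land 17·i days after August 28, 1991 for i = 0, 1, 2, …
November 8, 1991 is 72 days after the start; 72 ÷ 17 = 4 remainder 4; since the remainder is 4, round up to i = 5. First occurrence in the window: #6 on November 21, 1991 (5×17 = 85 days in).
June 3, 1992 is 280 days after the start; 280 ÷ 17 = 16 remainder 8. Last occurrence in the window: #17 on May 26, 1992.
Occurrences #6 through #17: 12 in total.

12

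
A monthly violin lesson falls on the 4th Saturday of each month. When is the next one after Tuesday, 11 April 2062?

April 2062 starts on a Saturday; its first Saturday is the 1st, so the 4th Saturday is the 22nd — 22 April 2062.
22 April 2062 is after 11 April 2062, so that is the next one.

22 April 2062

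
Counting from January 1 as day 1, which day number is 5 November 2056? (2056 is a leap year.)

Days in months before November: 31 + 29 + 31 + 30 + 31 + 30 + 31 + 31 + 30 + 31 = 305.
Plus 5 days into November → day 310.

310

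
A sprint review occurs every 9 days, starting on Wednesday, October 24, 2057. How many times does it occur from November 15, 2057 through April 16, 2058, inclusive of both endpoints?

Occurrences land 9·i days after October 24, 2057 for i = 0, 1, 2, …
November 15, 2057 is 22 days after the start; 22 ÷ 9 = 2 remainder 4; since the remainder is 4, round up to i = 3. First occurrence in the window: #4 on November 20, 2057 (3×9 = 27 days in).
April 16, 2058 is 174 days after the start; 174 ÷ 9 = 19 remainder 3. Last occurrence in the window: #20 on April 13, 2058.
Occurrences #4 through #20: 17 in total.

17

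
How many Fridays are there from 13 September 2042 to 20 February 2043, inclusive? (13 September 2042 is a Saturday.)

13 September 2042 is a Saturday; the first Friday on or after it is 19 September 2042 (6 days later).
From 19 September 2042 to 20 February 2043: 11 + 31 + 30 + 31 + 31 + 20 = 154 days (rest of September, October, November, December, January, February).
154 ÷ 7 = 22 full weeks with remainder 0, so 22 more Fridays after the first → 23.

23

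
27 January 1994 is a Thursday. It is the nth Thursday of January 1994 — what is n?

4th

Day 27 falls in week ⌈27/7⌉ of the month.
Days 1–7 hold the 1st Thursday, 8–14 the 2nd, 15–21 the 3rd, 22–28 the 4th, 29–31 the 5th.
27 is in the range for the 4th.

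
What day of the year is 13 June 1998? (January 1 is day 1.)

164

Days in months before June: 31 + 28 + 31 + 30 + 31 = 151.
Plus 13 days into June → day 164.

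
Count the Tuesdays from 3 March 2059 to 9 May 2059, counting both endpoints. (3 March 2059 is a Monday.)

3 March 2059 is a Monday; the first Tuesday on or after it is 4 March 2059 (1 day later).
From 4 March 2059 to 9 May 2059: 27 + 30 + 9 = 66 days (rest of March, April, May).
66 ÷ 7 = 9 full weeks with remainder 3, so 9 more Tuesdays after the first → 10.

10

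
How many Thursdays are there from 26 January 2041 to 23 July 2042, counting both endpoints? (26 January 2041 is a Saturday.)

26 January 2041 is a Saturday; the first Thursday on or after it is 31 January 2041 (5 days later).
From 31 January 2041 to 23 July 2042: 334 + 204 = 538 days (rest of 2041, to 23 July 2042 in 2042).
538 ÷ 7 = 76 full weeks with remainder 6, so 76 more Thursdays after the first → 77.

77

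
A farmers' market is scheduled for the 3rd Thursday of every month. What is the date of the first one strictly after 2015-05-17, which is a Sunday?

May 2015 starts on a Friday; its first Thursday is the 7th, so the 3rd Thursday is the 21st — 2015-05-21.
2015-05-21 is after 2015-05-17, so that is the next one.

2015-05-21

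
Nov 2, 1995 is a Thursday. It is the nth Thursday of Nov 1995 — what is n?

Day 2 falls in week ⌈2/7⌉ of the month.
Days 1–7 hold the 1st Thursday, 8–14 the 2nd, 15–21 the 3rd, 22–28 the 4th, 29–31 the 5th.
2 is in the range for the 1st.

1st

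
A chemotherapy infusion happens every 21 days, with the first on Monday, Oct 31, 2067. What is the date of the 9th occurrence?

The 9th occurrence is 8 intervals after the first: 8 × 21 = 168 days after Oct 31, 2067.
Oct has 31 days — 0 days to the end of Oct leaves 168.
Nov has 30 days (138 left).
Dec has 31 days (107 left).
Jan has 31 days (76 left).
Feb has 29 days (47 left).
Mar has 31 days (16 left).
16 days into Apr → Apr 16, 2068.

Apr 16, 2068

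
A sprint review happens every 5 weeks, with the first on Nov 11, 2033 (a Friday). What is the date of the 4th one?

The 4th occurrence is 3 intervals after the first: 3 × 35 = 105 days after Nov 11, 2033.
Nov has 30 days — 19 days to the end of Nov leaves 86.
Dec has 31 days (55 left).
Jan has 31 days (24 left).
24 days into Feb → Feb 24, 2034.

Feb 24, 2034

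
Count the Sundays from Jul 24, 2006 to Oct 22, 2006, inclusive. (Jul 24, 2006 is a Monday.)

Jul 24, 2006 is a Monday; the first Sunday on or after it is Jul 30, 2006 (6 days later).
From Jul 30, 2006 to Oct 22, 2006: 1 + 31 + 30 + 22 = 84 days (rest of Jul, Aug, Sep, Oct).
84 ÷ 7 = 12 full weeks with remainder 0, so 12 more Sundays after the first → 13.

13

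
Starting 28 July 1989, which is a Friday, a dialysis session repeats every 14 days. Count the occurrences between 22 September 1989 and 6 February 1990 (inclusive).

Occurrences land 14·i days after 28 July 1989 for i = 0, 1, 2, …
22 September 1989 is 56 days after the start; 56 ÷ 14 = 4 remainder 0. First occurrence in the window: #5 on 22 September 1989 (4×14 = 56 days in).
6 February 1990 is 193 days after the start; 193 ÷ 14 = 13 remainder 11. Last occurrence in the window: #14 on 26 January 1990.
Occurrences #5 through #14: 10 in total.

10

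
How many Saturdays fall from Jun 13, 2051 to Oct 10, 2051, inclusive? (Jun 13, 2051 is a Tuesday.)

17

Jun 13, 2051 is a Tuesday; the first Saturday on or after it is Jun 17, 2051 (4 days later).
From Jun 17, 2051 to Oct 10, 2051: 13 + 31 + 31 + 30 + 10 = 115 days (rest of Jun, Jul, Aug, Sep, Oct).
115 ÷ 7 = 16 full weeks with remainder 3, so 16 more Saturdays after the first → 17.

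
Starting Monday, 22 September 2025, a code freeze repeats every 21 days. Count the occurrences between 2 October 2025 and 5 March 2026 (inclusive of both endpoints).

Occurrences land 21·i days after 22 September 2025 for i = 0, 1, 2, …
2 October 2025 is 10 days after the start; 10 ÷ 21 = 0 remainder 10; since the remainder is 10, round up to i = 1. First occurrence in the window: #2 on 13 October 2025 (1×21 = 21 days in).
5 March 2026 is 164 days after the start; 164 ÷ 21 = 7 remainder 17. Last occurrence in the window: #8 on 16 February 2026.
Occurrences #2 through #8: 7 in total.

7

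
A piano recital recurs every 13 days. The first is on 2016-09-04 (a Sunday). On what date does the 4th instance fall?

2016-10-13

The 4th occurrence is 3 intervals after the first: 3 × 13 = 39 days after 2016-09-04.
September has 30 days — 26 days to the end of September leaves 13.
13 days into October → 2016-10-13.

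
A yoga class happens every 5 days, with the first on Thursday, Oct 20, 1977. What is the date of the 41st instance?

The 41st occurrence is 40 intervals after the first: 40 × 5 = 200 days after Oct 20, 1977.
Oct has 31 days — 11 days to the end of Oct leaves 189.
Nov has 30 days (159 left).
Dec has 31 days (128 left).
Jan has 31 days (97 left).
Feb has 28 days (69 left).
Mar has 31 days (38 left).
Apr has 30 days (8 left).
8 days into May → May 8, 1978.

May 8, 1978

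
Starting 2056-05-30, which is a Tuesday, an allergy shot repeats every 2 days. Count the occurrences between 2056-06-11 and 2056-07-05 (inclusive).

Occurrences land 2·i days after 2056-05-30 for i = 0, 1, 2, …
2056-06-11 is 12 days after the start; 12 ÷ 2 = 6 remainder 0. First occurrence in the window: #7 on 2056-06-11 (6×2 = 12 days in).
2056-07-05 is 36 days after the start; 36 ÷ 2 = 18 remainder 0. Last occurrence in the window: #19 on 2056-07-05.
Occurrences #7 through #19: 13 in total.

13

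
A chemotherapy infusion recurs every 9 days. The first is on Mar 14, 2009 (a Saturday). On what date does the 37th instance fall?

The 37th occurrence is 36 intervals after the first: 36 × 9 = 324 days after Mar 14, 2009.
Mar has 31 days — 17 days to the end of Mar leaves 307.
Apr has 30 days (277 left).
May has 31 days (246 left).
Jun has 30 days (216 left).
Jul has 31 days (185 left).
Aug has 31 days (154 left).
Sep has 30 days (124 left).
Oct has 31 days (93 left).
Nov has 30 days (63 left).
Dec has 31 days (32 left).
Jan has 31 days (1 left).
1 day into Feb → Feb 1, 2010.

Feb 1, 2010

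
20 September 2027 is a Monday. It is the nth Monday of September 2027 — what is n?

3rd

Day 20 falls in week ⌈20/7⌉ of the month.
Days 1–7 hold the 1st Monday, 8–14 the 2nd, 15–21 the 3rd, 22–28 the 4th, 29–31 the 5th.
20 is in the range for the 3rd.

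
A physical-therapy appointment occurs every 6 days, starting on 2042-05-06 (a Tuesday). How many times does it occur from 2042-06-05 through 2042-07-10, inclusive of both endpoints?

6

Occurrences land 6·i days after 2042-05-06 for i = 0, 1, 2, …
2042-06-05 is 30 days after the start; 30 ÷ 6 = 5 remainder 0. First occurrence in the window: #6 on 2042-06-05 (5×6 = 30 days in).
2042-07-10 is 65 days after the start; 65 ÷ 6 = 10 remainder 5. Last occurrence in the window: #11 on 2042-07-05.
Occurrences #6 through #11: 6 in total.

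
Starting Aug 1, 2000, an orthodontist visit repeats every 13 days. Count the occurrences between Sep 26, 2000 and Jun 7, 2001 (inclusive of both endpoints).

Occurrences land 13·i days after Aug 1, 2000 for i = 0, 1, 2, …
Sep 26, 2000 is 56 days after the start; 56 ÷ 13 = 4 remainder 4; since the remainder is 4, round up to i = 5. First occurrence in the window: #6 on Oct 5, 2000 (5×13 = 65 days in).
Jun 7, 2001 is 310 days after the start; 310 ÷ 13 = 23 remainder 11. Last occurrence in the window: #24 on May 27, 2001.
Occurrences #6 through #24: 19 in total.

19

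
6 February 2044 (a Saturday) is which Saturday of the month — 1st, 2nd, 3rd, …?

1st

Day 6 falls in week ⌈6/7⌉ of the month.
Days 1–7 hold the 1st Saturday, 8–14 the 2nd, 15–21 the 3rd, 22–28 the 4th, 29–31 the 5th.
6 is in the range for the 1st.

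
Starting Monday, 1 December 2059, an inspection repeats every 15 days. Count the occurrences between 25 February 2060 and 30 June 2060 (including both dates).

9

Occurrences land 15·i days after 1 December 2059 for i = 0, 1, 2, …
25 February 2060 is 86 days after the start; 86 ÷ 15 = 5 remainder 11; since the remainder is 11, round up to i = 6. First occurrence in the window: #7 on 29 February 2060 (6×15 = 90 days in).
30 June 2060 is 212 days after the start; 212 ÷ 15 = 14 remainder 2. Last occurrence in the window: #15 on 28 June 2060.
Occurrences #7 through #15: 9 in total.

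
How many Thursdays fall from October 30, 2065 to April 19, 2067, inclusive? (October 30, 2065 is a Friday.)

October 30, 2065 is a Friday; the first Thursday on or after it is November 5, 2065 (6 days later).
From November 5, 2065 to April 19, 2067: 56 + 365 + 109 = 530 days (rest of 2065, 2066, to April 19, 2067 in 2067).
530 ÷ 7 = 75 full weeks with remainder 5, so 75 more Thursdays after the first → 76.

76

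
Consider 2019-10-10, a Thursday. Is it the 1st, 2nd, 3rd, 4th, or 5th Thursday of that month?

Day 10 falls in week ⌈10/7⌉ of the month.
Days 1–7 hold the 1st Thursday, 8–14 the 2nd, 15–21 the 3rd, 22–28 the 4th, 29–31 the 5th.
10 is in the range for the 2nd.

2nd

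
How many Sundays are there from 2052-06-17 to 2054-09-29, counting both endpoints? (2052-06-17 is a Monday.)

2052-06-17 is a Monday; the first Sunday on or after it is 2052-06-23 (6 days later).
From 2052-06-23 to 2054-09-29: 191 + 365 + 272 = 828 days (rest of 2052, 2053, to 2054-09-29 in 2054).
828 ÷ 7 = 118 full weeks with remainder 2, so 118 more Sundays after the first → 119.

119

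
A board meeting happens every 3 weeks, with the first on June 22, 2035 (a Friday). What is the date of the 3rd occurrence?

August 3, 2035

The 3rd occurrence is 2 intervals after the first: 2 × 21 = 42 days after June 22, 2035.
June has 30 days — 8 days to the end of June leaves 34.
July has 31 days (3 left).
3 days into August → August 3, 2035.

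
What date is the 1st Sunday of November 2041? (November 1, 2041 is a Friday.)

November 2041 begins on a Friday, so the first Sunday is November 3 (2 days later).

3 November 2041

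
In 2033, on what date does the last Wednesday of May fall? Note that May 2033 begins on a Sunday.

May 25, 2033

May 2033 begins on a Sunday, so the first Wednesday is May 4 (3 days later).
May 2033 has 31 days. Adding weeks: 4, 11, 18, 25 — the last one ≤ 31 is the 25th.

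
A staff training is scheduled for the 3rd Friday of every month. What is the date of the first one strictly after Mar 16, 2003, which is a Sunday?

Mar 21, 2003

Mar 2003 starts on a Saturday; its first Friday is the 7th, so the 3rd Friday is the 21st — Mar 21, 2003.
Mar 21, 2003 is after Mar 16, 2003, so that is the next one.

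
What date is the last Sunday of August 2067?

2067-08-28

August 2067 begins on a Monday, so the first Sunday is August 7 (6 days later).
August 2067 has 31 days. Adding weeks: 7, 14, 21, 28 — the last one ≤ 31 is the 28th.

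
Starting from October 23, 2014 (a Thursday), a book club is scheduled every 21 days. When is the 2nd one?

The 2nd occurrence is 1 interval after the first: 1 × 21 = 21 days after October 23, 2014.
October has 31 days — 8 days to the end of October leaves 13.
13 days into November → November 13, 2014.

November 13, 2014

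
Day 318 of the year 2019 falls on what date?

2019-11-14

January has 31 days (318 − 31 = 287 remain).
February has 28 days (287 − 28 = 259 remain).
March has 31 days (259 − 31 = 228 remain).
April has 30 days (228 − 30 = 198 remain).
May has 31 days (198 − 31 = 167 remain).
June has 30 days (167 − 30 = 137 remain).
July has 31 days (137 − 31 = 106 remain).
August has 31 days (106 − 31 = 75 remain).
September has 30 days (75 − 30 = 45 remain).
October has 31 days (45 − 31 = 14 remain).
14 into November → November 14.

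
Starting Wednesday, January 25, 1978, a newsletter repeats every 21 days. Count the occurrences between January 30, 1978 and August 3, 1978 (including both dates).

9

Occurrences land 21·i days after January 25, 1978 for i = 0, 1, 2, …
January 30, 1978 is 5 days after the start; 5 ÷ 21 = 0 remainder 5; since the remainder is 5, round up to i = 1. First occurrence in the window: #2 on February 15, 1978 (1×21 = 21 days in).
August 3, 1978 is 190 days after the start; 190 ÷ 21 = 9 remainder 1. Last occurrence in the window: #10 on August 2, 1978.
Occurrences #2 through #10: 9 in total.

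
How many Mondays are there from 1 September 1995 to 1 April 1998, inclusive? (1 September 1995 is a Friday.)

135

1 September 1995 is a Friday; the first Monday on or after it is 4 September 1995 (3 days later).
From 4 September 1995 to 1 April 1998: 118 + 366 + 365 + 91 = 940 days (rest of 1995, 1996, 1997, to 1 April 1998 in 1998).
940 ÷ 7 = 134 full weeks with remainder 2, so 134 more Mondays after the first → 135.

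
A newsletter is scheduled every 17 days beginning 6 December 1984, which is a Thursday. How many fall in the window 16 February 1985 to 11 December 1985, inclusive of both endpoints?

17

Occurrences land 17·i days after 6 December 1984 for i = 0, 1, 2, …
16 February 1985 is 72 days after the start; 72 ÷ 17 = 4 remainder 4; since the remainder is 4, round up to i = 5. First occurrence in the window: #6 on 1 March 1985 (5×17 = 85 days in).
11 December 1985 is 370 days after the start; 370 ÷ 17 = 21 remainder 13. Last occurrence in the window: #22 on 28 November 1985.
Occurrences #6 through #22: 17 in total.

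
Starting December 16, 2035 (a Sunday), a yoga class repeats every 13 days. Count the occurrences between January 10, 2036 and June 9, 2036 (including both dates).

Occurrences land 13·i days after December 16, 2035 for i = 0, 1, 2, …
January 10, 2036 is 25 days after the start; 25 ÷ 13 = 1 remainder 12; since the remainder is 12, round up to i = 2. First occurrence in the window: #3 on January 11, 2036 (2×13 = 26 days in).
June 9, 2036 is 176 days after the start; 176 ÷ 13 = 13 remainder 7. Last occurrence in the window: #14 on June 2, 2036.
Occurrences #3 through #14: 12 in total.

12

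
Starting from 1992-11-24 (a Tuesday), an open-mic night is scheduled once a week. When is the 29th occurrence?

The 29th occurrence is 28 intervals after the first: 28 × 7 = 196 days after 1992-11-24.
November has 30 days — 6 days to the end of November leaves 190.
December has 31 days (159 left).
January has 31 days (128 left).
February has 28 days (100 left).
March has 31 days (69 left).
April has 30 days (39 left).
May has 31 days (8 left).
8 days into June → 1993-06-08.

1993-06-08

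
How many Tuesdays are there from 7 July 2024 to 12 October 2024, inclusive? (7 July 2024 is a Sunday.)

7 July 2024 is a Sunday; the first Tuesday on or after it is 9 July 2024 (2 days later).
From 9 July 2024 to 12 October 2024: 22 + 31 + 30 + 12 = 95 days (rest of July, August, September, October).
95 ÷ 7 = 13 full weeks with remainder 4, so 13 more Tuesdays after the first → 14.

14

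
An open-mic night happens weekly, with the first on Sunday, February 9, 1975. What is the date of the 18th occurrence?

June 8, 1975

The 18th occurrence is 17 intervals after the first: 17 × 7 = 119 days after February 9, 1975.
February has 28 days — 19 days to the end of February leaves 100.
March has 31 days (69 left).
April has 30 days (39 left).
May has 31 days (8 left).
8 days into June → June 8, 1975.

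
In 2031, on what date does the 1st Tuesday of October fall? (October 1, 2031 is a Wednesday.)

October 7, 2031

October 2031 begins on a Wednesday, so the first Tuesday is October 7 (6 days later).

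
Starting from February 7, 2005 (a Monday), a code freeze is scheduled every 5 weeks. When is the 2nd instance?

March 14, 2005

The 2nd occurrence is 1 interval after the first: 1 × 35 = 35 days after February 7, 2005.
February has 28 days — 21 days to the end of February leaves 14.
14 days into March → March 14, 2005.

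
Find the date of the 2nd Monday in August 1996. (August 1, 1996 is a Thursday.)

12 August 1996

August 1996 begins on a Thursday, so the first Monday is August 5 (4 days later).
The 2nd Monday is 1 weeks later: 5 + 7 = 12.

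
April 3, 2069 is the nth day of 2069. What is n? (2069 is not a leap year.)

93

Days in months before April: 31 + 28 + 31 = 90.
Plus 3 days into April → day 93.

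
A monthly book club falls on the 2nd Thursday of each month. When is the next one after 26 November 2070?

November 2070 starts on a Saturday; its first Thursday is the 6th, so the 2nd Thursday is the 13th — 13 November 2070.
That is not after 26 November 2070, so look at December 2070.
December 2070 starts on a Monday; its first Thursday is the 4th, so the 2nd Thursday is the 11th — 11 December 2070.

11 December 2070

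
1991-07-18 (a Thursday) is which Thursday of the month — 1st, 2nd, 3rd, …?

3rd

Day 18 falls in week ⌈18/7⌉ of the month.
Days 1–7 hold the 1st Thursday, 8–14 the 2nd, 15–21 the 3rd, 22–28 the 4th, 29–31 the 5th.
18 is in the range for the 3rd.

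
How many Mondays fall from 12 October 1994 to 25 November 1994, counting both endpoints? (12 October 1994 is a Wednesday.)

12 October 1994 is a Wednesday; the first Monday on or after it is 17 October 1994 (5 days later).
From 17 October 1994 to 25 November 1994: 14 + 25 = 39 days (rest of October, November).
39 ÷ 7 = 5 full weeks with remainder 4, so 5 more Mondays after the first → 6.

6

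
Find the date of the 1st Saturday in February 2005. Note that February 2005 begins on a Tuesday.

2005-02-05

February 2005 begins on a Tuesday, so the first Saturday is February 5 (4 days later).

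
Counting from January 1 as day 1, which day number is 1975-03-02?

Days in months before March: 31 + 28 = 59.
Plus 2 days into March → day 61.

61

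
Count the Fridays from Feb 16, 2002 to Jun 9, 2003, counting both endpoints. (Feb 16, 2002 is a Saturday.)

Feb 16, 2002 is a Saturday; the first Friday on or after it is Feb 22, 2002 (6 days later).
From Feb 22, 2002 to Jun 9, 2003: 312 + 160 = 472 days (rest of 2002, to Jun 9, 2003 in 2003).
472 ÷ 7 = 67 full weeks with remainder 3, so 67 more Fridays after the first → 68.

68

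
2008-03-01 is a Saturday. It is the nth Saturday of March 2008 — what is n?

1st

Day 1 falls in week ⌈1/7⌉ of the month.
Days 1–7 hold the 1st Saturday, 8–14 the 2nd, 15–21 the 3rd, 22–28 the 4th, 29–31 the 5th.
1 is in the range for the 1st.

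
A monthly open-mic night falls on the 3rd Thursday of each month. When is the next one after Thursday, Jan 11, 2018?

Jan 2018 starts on a Monday; its first Thursday is the 4th, so the 3rd Thursday is the 18th — Jan 18, 2018.
Jan 18, 2018 is after Jan 11, 2018, so that is the next one.

Jan 18, 2018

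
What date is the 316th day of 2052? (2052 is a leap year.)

January has 31 days (316 − 31 = 285 remain).
February has 29 days (285 − 29 = 256 remain).
March has 31 days (256 − 31 = 225 remain).
April has 30 days (225 − 30 = 195 remain).
May has 31 days (195 − 31 = 164 remain).
June has 30 days (164 − 30 = 134 remain).
July has 31 days (134 − 31 = 103 remain).
August has 31 days (103 − 31 = 72 remain).
September has 30 days (72 − 30 = 42 remain).
October has 31 days (42 − 31 = 11 remain).
11 into November → November 11.

November 11, 2052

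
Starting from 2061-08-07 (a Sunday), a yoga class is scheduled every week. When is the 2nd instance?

2061-08-14

The 2nd occurrence is 1 interval after the first: 1 × 7 = 7 days after 2061-08-07.
7 days later is 2061-08-14.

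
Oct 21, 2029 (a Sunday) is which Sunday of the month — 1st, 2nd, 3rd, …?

3rd

Day 21 falls in week ⌈21/7⌉ of the month.
Days 1–7 hold the 1st Sunday, 8–14 the 2nd, 15–21 the 3rd, 22–28 the 4th, 29–31 the 5th.
21 is in the range for the 3rd.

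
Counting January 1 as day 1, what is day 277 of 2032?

October 3, 2032

January has 31 days (277 − 31 = 246 remain).
February has 29 days (246 − 29 = 217 remain).
March has 31 days (217 − 31 = 186 remain).
April has 30 days (186 − 30 = 156 remain).
May has 31 days (156 − 31 = 125 remain).
June has 30 days (125 − 30 = 95 remain).
July has 31 days (95 − 31 = 64 remain).
August has 31 days (64 − 31 = 33 remain).
September has 30 days (33 − 30 = 3 remain).
3 into October → October 3.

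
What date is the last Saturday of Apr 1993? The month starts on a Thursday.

Apr 24, 1993

Apr 1993 begins on a Thursday, so the first Saturday is Apr 3 (2 days later).
Apr 1993 has 30 days. Adding weeks: 3, 10, 17, 24 — the last one ≤ 30 is the 24th.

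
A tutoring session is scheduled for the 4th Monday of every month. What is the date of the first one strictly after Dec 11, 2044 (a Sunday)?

Dec 26, 2044

Dec 2044 starts on a Thursday; its first Monday is the 5th, so the 4th Monday is the 26th — Dec 26, 2044.
Dec 26, 2044 is after Dec 11, 2044, so that is the next one.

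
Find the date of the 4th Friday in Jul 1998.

Jul 24, 1998

The first Friday of Jul 1998 is Jul 3.
The 4th Friday is 3 weeks later: 3 + 21 = 24.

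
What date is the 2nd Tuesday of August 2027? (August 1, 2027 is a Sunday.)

August 2027 begins on a Sunday, so the first Tuesday is August 3 (2 days later).
The 2nd Tuesday is 1 weeks later: 3 + 7 = 10.

August 10, 2027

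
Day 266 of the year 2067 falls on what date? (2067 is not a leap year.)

September 23, 2067

January has 31 days (266 − 31 = 235 remain).
February has 28 days (235 − 28 = 207 remain).
March has 31 days (207 − 31 = 176 remain).
April has 30 days (176 − 30 = 146 remain).
May has 31 days (146 − 31 = 115 remain).
June has 30 days (115 − 30 = 85 remain).
July has 31 days (85 − 31 = 54 remain).
August has 31 days (54 − 31 = 23 remain).
23 into September → September 23.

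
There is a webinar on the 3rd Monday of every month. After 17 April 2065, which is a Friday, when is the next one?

April 2065 starts on a Wednesday; its first Monday is the 6th, so the 3rd Monday is the 20th — 20 April 2065.
20 April 2065 is after 17 April 2065, so that is the next one.

20 April 2065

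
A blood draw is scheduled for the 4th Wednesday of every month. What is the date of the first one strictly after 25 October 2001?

28 November 2001

October 2001 starts on a Monday; its first Wednesday is the 3rd, so the 4th Wednesday is the 24th — 24 October 2001.
That is not after 25 October 2001, so look at November 2001.
November 2001 starts on a Thursday; its first Wednesday is the 7th, so the 4th Wednesday is the 28th — 28 November 2001.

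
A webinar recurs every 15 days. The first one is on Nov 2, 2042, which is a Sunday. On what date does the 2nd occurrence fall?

The 2nd occurrence is 1 interval after the first: 1 × 15 = 15 days after Nov 2, 2042.
15 days later is Nov 17, 2042.

Nov 17, 2042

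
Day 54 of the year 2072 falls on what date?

Feb 23, 2072

Jan has 31 days (54 − 31 = 23 remain).
23 into Feb → Feb 23.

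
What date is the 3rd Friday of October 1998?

October 16, 1998

The first Friday of October 1998 is October 2.
The 3rd Friday is 2 weeks later: 2 + 14 = 16.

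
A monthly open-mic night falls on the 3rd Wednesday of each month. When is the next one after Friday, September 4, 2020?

September 2020 starts on a Tuesday; its first Wednesday is the 2nd, so the 3rd Wednesday is the 16th — September 16, 2020.
September 16, 2020 is after September 4, 2020, so that is the next one.

September 16, 2020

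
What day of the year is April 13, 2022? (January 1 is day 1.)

Days in months before April: 31 + 28 + 31 = 90.
Plus 13 days into April → day 103.

103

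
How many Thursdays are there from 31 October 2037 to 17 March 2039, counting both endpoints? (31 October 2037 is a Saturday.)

72

31 October 2037 is a Saturday; the first Thursday on or after it is 5 November 2037 (5 days later).
From 5 November 2037 to 17 March 2039: 56 + 365 + 76 = 497 days (rest of 2037, 2038, to 17 March 2039 in 2039).
497 ÷ 7 = 71 full weeks with remainder 0, so 71 more Thursdays after the first → 72.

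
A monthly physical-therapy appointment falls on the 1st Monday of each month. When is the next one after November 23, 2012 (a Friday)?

November 2012 starts on a Thursday, so its 1st Monday is November 5, 2012 (4 days in).
That is not after November 23, 2012, so look at December 2012.
December 2012 starts on a Saturday, so its 1st Monday is December 3, 2012 (2 days in).

December 3, 2012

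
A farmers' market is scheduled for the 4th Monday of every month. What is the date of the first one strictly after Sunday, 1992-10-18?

1992-10-26

October 1992 starts on a Thursday; its first Monday is the 5th, so the 4th Monday is the 26th — 1992-10-26.
1992-10-26 is after 1992-10-18, so that is the next one.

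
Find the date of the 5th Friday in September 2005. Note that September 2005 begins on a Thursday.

September 2005 begins on a Thursday, so the first Friday is September 2 (1 day later).
The 5th Friday is 4 weeks later: 2 + 28 = 30.

2005-09-30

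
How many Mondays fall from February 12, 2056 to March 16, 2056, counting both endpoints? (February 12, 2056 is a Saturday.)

February 12, 2056 is a Saturday; the first Monday on or after it is February 14, 2056 (2 days later).
From February 14, 2056 to March 16, 2056: 15 + 16 = 31 days (rest of February, March).
31 ÷ 7 = 4 full weeks with remainder 3, so 4 more Mondays after the first → 5.

5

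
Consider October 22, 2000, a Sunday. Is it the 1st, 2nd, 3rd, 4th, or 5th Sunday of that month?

Day 22 falls in week ⌈22/7⌉ of the month.
Days 1–7 hold the 1st Sunday, 8–14 the 2nd, 15–21 the 3rd, 22–28 the 4th, 29–31 the 5th.
22 is in the range for the 4th.

4th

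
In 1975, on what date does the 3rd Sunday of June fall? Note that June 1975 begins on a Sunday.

June 1975 begins on a Sunday, so the first Sunday is June 1.
The 3rd Sunday is 2 weeks later: 1 + 14 = 15.

15 June 1975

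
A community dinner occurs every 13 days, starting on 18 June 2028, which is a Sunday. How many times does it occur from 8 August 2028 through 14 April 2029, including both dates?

20

Occurrences land 13·i days after 18 June 2028 for i = 0, 1, 2, …
8 August 2028 is 51 days after the start; 51 ÷ 13 = 3 remainder 12; since the remainder is 12, round up to i = 4. First occurrence in the window: #5 on 9 August 2028 (4×13 = 52 days in).
14 April 2029 is 300 days after the start; 300 ÷ 13 = 23 remainder 1. Last occurrence in the window: #24 on 13 April 2029.
Occurrences #5 through #24: 20 in total.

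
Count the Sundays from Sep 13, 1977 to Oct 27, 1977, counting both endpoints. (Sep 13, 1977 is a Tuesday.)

6

Sep 13, 1977 is a Tuesday; the first Sunday on or after it is Sep 18, 1977 (5 days later).
From Sep 18, 1977 to Oct 27, 1977: 12 + 27 = 39 days (rest of Sep, Oct).
39 ÷ 7 = 5 full weeks with remainder 4, so 5 more Sundays after the first → 6.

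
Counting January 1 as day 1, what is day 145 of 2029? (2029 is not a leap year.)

Jan has 31 days (145 − 31 = 114 remain).
Feb has 28 days (114 − 28 = 86 remain).
Mar has 31 days (86 − 31 = 55 remain).
Apr has 30 days (55 − 30 = 25 remain).
25 into May → May 25.

May 25, 2029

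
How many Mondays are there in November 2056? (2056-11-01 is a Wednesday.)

4

2056-11-01 is a Wednesday; the first Monday on or after it is 2056-11-06 (5 days later).
From 2056-11-06 to 2056-11-30 is 30 − 6 = 24 days.
24 ÷ 7 = 3 full weeks with remainder 3, so 3 more Mondays after the first → 4.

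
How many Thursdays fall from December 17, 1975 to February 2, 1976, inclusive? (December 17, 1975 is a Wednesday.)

December 17, 1975 is a Wednesday; the first Thursday on or after it is December 18, 1975 (1 day later).
From December 18, 1975 to February 2, 1976: 13 + 31 + 2 = 46 days (rest of December, January, February).
46 ÷ 7 = 6 full weeks with remainder 4, so 6 more Thursdays after the first → 7.

7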